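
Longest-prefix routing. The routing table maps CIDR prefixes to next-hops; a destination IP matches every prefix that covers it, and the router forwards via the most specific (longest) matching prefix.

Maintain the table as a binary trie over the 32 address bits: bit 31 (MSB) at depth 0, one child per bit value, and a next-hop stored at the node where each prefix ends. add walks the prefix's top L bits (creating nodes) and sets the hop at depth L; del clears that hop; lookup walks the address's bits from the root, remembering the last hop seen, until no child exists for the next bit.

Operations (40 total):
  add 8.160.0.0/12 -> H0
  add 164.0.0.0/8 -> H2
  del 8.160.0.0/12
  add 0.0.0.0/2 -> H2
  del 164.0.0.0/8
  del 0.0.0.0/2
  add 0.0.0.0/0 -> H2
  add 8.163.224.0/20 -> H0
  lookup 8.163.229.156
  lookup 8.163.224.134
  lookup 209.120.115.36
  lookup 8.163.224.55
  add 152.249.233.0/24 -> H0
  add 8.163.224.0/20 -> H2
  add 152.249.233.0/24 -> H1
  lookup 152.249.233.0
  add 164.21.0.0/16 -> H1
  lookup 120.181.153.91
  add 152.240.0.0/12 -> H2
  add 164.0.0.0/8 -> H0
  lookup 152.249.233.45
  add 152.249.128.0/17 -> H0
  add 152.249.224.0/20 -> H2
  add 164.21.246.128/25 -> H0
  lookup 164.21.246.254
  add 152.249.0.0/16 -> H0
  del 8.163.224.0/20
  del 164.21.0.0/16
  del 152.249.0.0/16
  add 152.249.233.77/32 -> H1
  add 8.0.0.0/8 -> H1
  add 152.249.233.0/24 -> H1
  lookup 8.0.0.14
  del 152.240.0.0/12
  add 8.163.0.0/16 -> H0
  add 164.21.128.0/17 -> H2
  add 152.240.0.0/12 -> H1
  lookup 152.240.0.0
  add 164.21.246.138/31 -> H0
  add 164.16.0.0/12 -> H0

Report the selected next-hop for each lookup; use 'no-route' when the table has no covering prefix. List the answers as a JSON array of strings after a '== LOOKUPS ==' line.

Apply in order:
  add 8.160.0.0/12 -> H0 at depth 12
  add 164.0.0.0/8 -> H2 at depth 8
  - 8.160.0.0/12 clear@12
  add 0.0.0.0/2 -> H2 at depth 2
  - 164.0.0.0/8 clear@8
  - 0.0.0.0/2 clear@2
  add 0.0.0.0/0 -> H2 at depth 0
  add 8.163.224.0/20 -> H0 at depth 20
  Q 8.163.229.156: descend 00001000101000111110 ; hops seen [H2,H0] ; pick H0
  Q 8.163.224.134: descend 00001000101000111110 ; hops seen [H2,H0] ; pick H0
  Q 209.120.115.36: descend 1 ; hops seen [H2] ; pick H2
  Q 8.163.224.55: descend 00001000101000111110 ; hops seen [H2,H0] ; pick H0
  add 152.249.233.0/24 -> H0 at depth 24
  add 8.163.224.0/20 -> H2 at depth 20
  add 152.249.233.0/24 -> H1 at depth 24
  Q 152.249.233.0: descend 100110001111100111101001 ; hops seen [H2,H1] ; pick H1
  add 164.21.0.0/16 -> H1 at depth 16
  Q 120.181.153.91: descend 0 ; hops seen [H2] ; pick H2
  add 152.240.0.0/12 -> H2 at depth 12
  add 164.0.0.0/8 -> H0 at depth 8
  Q 152.249.233.45: descend 100110001111100111101001 ; hops seen [H2,H2,H1] ; pick H1
  add 152.249.128.0/17 -> H0 at depth 17
  add 152.249.224.0/20 -> H2 at depth 20
  add 164.21.246.128/25 -> H0 at depth 25
  Q 164.21.246.254: descend 1010010000010101111101101 ; hops seen [H2,H0,H1,H0] ; pick H0
  add 152.249.0.0/16 -> H0 at depth 16
  - 8.163.224.0/20 clear@20
  - 164.21.0.0/16 clear@16
  - 152.249.0.0/16 clear@16
  add 152.249.233.77/32 -> H1 at depth 32
  add 8.0.0.0/8 -> H1 at depth 8
  add 152.249.233.0/24 -> H1 at depth 24
  Q 8.0.0.14: descend 00001000 ; hops seen [H2,H1] ; pick H1
  - 152.240.0.0/12 clear@12
  add 8.163.0.0/16 -> H0 at depth 16
  add 164.21.128.0/17 -> H2 at depth 17
  add 152.240.0.0/12 -> H1 at depth 12
  Q 152.240.0.0: descend 100110001111 ; hops seen [H2,H1] ; pick H1
  add 164.21.246.138/31 -> H0 at depth 31
  add 164.16.0.0/12 -> H0 at depth 12

== LOOKUPS ==
["H0","H0","H2","H0","H1","H2","H1","H0","H1","H1"]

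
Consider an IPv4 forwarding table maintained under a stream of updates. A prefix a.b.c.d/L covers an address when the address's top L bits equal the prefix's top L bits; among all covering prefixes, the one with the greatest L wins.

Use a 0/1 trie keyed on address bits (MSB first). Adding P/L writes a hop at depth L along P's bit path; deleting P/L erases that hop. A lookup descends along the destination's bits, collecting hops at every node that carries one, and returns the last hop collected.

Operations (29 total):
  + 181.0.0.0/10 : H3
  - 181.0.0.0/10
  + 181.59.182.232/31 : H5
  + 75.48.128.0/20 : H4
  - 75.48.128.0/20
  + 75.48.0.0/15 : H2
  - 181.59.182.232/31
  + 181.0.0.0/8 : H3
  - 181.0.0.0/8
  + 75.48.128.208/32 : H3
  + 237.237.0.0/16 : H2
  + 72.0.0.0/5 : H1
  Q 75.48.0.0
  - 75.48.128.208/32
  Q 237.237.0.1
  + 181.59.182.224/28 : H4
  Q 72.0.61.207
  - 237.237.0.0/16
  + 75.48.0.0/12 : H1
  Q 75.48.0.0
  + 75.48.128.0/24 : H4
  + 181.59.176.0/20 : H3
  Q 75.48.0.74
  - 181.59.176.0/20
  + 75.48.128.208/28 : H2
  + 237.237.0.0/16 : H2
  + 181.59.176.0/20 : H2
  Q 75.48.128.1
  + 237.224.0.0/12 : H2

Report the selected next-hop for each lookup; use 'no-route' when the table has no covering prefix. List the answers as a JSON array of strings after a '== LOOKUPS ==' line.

Trace:
  + 181.0.0.0/10 (H3) depth=10
  - 181.0.0.0/10 clear@10
  + 181.59.182.232/31 (H5) depth=31
  + 75.48.128.0/20 (H4) depth=20
  - 75.48.128.0/20 clear@20
  + 75.48.0.0/15 (H2) depth=15
  - 181.59.182.232/31 clear@31
  + 181.0.0.0/8 (H3) depth=8
  - 181.0.0.0/8 clear@8
  + 75.48.128.208/32 (H3) depth=32
  + 237.237.0.0/16 (H2) depth=16
  + 72.0.0.0/5 (H1) depth=5
  ? 75.48.0.0  path d0:-→d1:-→d2:-→d3:-→d4:-→d5:H1→d6:-→d7:-→d8:-→d9:-→d10:-→d11:-→d12:-→d13:-→d14:-→d15:H2→d16:-  best=H2
  - 75.48.128.208/32 clear@32
  ? 237.237.0.1  path d0:-→d1:-→d2:-→d3:-→d4:-→d5:-→d6:-→d7:-→d8:-→d9:-→d10:-→d11:-→d12:-→d13:-→d14:-→d15:-→d16:H2  best=H2
  + 181.59.182.224/28 (H4) depth=28
  ? 72.0.61.207  path d0:-→d1:-→d2:-→d3:-→d4:-→d5:H1→d6:-  best=H1
  - 237.237.0.0/16 clear@16
  + 75.48.0.0/12 (H1) depth=12
  ? 75.48.0.0  path d0:-→d1:-→d2:-→d3:-→d4:-→d5:H1→d6:-→d7:-→d8:-→d9:-→d10:-→d11:-→d12:H1→d13:-→d14:-→d15:H2→d16:-  best=H2
  + 75.48.128.0/24 (H4) depth=24
  + 181.59.176.0/20 (H3) depth=20
  ? 75.48.0.74  path d0:-→d1:-→d2:-→d3:-→d4:-→d5:H1→d6:-→d7:-→d8:-→d9:-→d10:-→d11:-→d12:H1→d13:-→d14:-→d15:H2→d16:-  best=H2
  - 181.59.176.0/20 clear@20
  + 75.48.128.208/28 (H2) depth=28
  + 237.237.0.0/16 (H2) depth=16
  + 181.59.176.0/20 (H2) depth=20
  ? 75.48.128.1  path d0:-→d1:-→d2:-→d3:-→d4:-→d5:H1→d6:-→d7:-→d8:-→d9:-→d10:-→d11:-→d12:H1→d13:-→d14:-→d15:H2→d16:-→d17:-→d18:-→d19:-→d20:-→d21:-→d22:-→d23:-→d24:H4  best=H4
  + 237.224.0.0/12 (H2) depth=12

== LOOKUPS ==
["H2","H2","H1","H2","H2","H4"]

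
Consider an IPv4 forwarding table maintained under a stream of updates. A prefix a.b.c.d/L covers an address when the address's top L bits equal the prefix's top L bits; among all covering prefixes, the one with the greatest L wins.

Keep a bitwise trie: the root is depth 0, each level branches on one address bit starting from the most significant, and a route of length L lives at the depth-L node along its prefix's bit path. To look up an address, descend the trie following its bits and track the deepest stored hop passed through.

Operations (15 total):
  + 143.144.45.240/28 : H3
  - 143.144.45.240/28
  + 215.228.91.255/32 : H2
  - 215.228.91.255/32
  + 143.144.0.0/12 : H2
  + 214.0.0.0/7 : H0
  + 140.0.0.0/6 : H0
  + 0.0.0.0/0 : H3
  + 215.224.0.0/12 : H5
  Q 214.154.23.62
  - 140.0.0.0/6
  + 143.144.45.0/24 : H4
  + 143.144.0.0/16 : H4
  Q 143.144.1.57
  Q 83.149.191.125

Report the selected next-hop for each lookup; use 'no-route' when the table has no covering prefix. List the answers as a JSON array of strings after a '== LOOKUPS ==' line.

Apply in order:
  + 143.144.45.240/28 (H3) depth=28
  - 143.144.45.240/28 clear@28
  + 215.228.91.255/32 (H2) depth=32
  - 215.228.91.255/32 clear@32
  + 143.144.0.0/12 (H2) depth=12
  + 214.0.0.0/7 (H0) depth=7
  + 140.0.0.0/6 (H0) depth=6
  + 0.0.0.0/0 (H3) depth=0
  + 215.224.0.0/12 (H5) depth=12
  Q 214.154.23.62: descend 1101011 ; hops seen [H3,H0] ; pick H0
  - 140.0.0.0/6 clear@6
  + 143.144.45.0/24 (H4) depth=24
  + 143.144.0.0/16 (H4) depth=16
  Q 143.144.1.57: descend 100011111001000000 ; hops seen [H3,H2,H4] ; pick H4
  Q 83.149.191.125: descend ε ; hops seen [H3] ; pick H3

== LOOKUPS ==
["H0","H4","H3"]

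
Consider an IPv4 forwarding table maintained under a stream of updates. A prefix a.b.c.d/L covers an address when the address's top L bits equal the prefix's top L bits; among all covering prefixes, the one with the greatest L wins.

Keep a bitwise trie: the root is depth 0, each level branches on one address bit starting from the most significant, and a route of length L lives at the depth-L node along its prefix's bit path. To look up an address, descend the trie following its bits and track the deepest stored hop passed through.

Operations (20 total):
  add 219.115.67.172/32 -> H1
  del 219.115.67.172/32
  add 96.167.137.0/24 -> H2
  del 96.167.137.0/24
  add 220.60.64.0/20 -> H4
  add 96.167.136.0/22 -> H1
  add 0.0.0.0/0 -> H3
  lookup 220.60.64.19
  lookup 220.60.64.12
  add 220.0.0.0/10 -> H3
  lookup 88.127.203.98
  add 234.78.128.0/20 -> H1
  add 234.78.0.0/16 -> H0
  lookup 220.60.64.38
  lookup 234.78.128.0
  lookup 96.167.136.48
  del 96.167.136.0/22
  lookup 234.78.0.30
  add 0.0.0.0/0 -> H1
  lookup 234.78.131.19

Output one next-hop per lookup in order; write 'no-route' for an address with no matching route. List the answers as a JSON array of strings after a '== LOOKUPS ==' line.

Trace:
  + 219.115.67.172/32 (H1) depth=32
  - 219.115.67.172/32 clear@32
  + 96.167.137.0/24 (H2) depth=24
  - 96.167.137.0/24 clear@24
  + 220.60.64.0/20 (H4) depth=20
  + 96.167.136.0/22 (H1) depth=22
  + 0.0.0.0/0 (H3) depth=0
  lookup 220.60.64.19: bits 11011100001111000100 walk d0:H3→d1:-→d2:-→d3:-→d4:-→d5:-→d6:-→d7:-→d8:-→d9:-→d10:-→d11:-→d12:-→d13:-→d14:-→d15:-→d16:-→d17:-→d18:-→d19:-→d20:H4 -> H4
  lookup 220.60.64.12: bits 11011100001111000100 walk d0:H3→d1:-→d2:-→d3:-→d4:-→d5:-→d6:-→d7:-→d8:-→d9:-→d10:-→d11:-→d12:-→d13:-→d14:-→d15:-→d16:-→d17:-→d18:-→d19:-→d20:H4 -> H4
  + 220.0.0.0/10 (H3) depth=10
  lookup 88.127.203.98: bits 01 walk d0:H3→d1:-→d2:- -> H3
  + 234.78.128.0/20 (H1) depth=20
  + 234.78.0.0/16 (H0) depth=16
  lookup 220.60.64.38: bits 11011100001111000100 walk d0:H3→d1:-→d2:-→d3:-→d4:-→d5:-→d6:-→d7:-→d8:-→d9:-→d10:H3→d11:-→d12:-→d13:-→d14:-→d15:-→d16:-→d17:-→d18:-→d19:-→d20:H4 -> H4
  lookup 234.78.128.0: bits 11101010010011101000 walk d0:H3→d1:-→d2:-→d3:-→d4:-→d5:-→d6:-→d7:-→d8:-→d9:-→d10:-→d11:-→d12:-→d13:-→d14:-→d15:-→d16:H0→d17:-→d18:-→d19:-→d20:H1 -> H1
  lookup 96.167.136.48: bits 01100000101001111000100 walk d0:H3→d1:-→d2:-→d3:-→d4:-→d5:-→d6:-→d7:-→d8:-→d9:-→d10:-→d11:-→d12:-→d13:-→d14:-→d15:-→d16:-→d17:-→d18:-→d19:-→d20:-→d21:-→d22:H1→d23:- -> H1
  - 96.167.136.0/22 clear@22
  lookup 234.78.0.30: bits 1110101001001110 walk d0:H3→d1:-→d2:-→d3:-→d4:-→d5:-→d6:-→d7:-→d8:-→d9:-→d10:-→d11:-→d12:-→d13:-→d14:-→d15:-→d16:H0 -> H0
  + 0.0.0.0/0 (H1) depth=0
  lookup 234.78.131.19: bits 11101010010011101000 walk d0:H1→d1:-→d2:-→d3:-→d4:-→d5:-→d6:-→d7:-→d8:-→d9:-→d10:-→d11:-→d12:-→d13:-→d14:-→d15:-→d16:H0→d17:-→d18:-→d19:-→d20:H1 -> H1

== LOOKUPS ==
["H4","H4","H3","H4","H1","H1","H0","H1"]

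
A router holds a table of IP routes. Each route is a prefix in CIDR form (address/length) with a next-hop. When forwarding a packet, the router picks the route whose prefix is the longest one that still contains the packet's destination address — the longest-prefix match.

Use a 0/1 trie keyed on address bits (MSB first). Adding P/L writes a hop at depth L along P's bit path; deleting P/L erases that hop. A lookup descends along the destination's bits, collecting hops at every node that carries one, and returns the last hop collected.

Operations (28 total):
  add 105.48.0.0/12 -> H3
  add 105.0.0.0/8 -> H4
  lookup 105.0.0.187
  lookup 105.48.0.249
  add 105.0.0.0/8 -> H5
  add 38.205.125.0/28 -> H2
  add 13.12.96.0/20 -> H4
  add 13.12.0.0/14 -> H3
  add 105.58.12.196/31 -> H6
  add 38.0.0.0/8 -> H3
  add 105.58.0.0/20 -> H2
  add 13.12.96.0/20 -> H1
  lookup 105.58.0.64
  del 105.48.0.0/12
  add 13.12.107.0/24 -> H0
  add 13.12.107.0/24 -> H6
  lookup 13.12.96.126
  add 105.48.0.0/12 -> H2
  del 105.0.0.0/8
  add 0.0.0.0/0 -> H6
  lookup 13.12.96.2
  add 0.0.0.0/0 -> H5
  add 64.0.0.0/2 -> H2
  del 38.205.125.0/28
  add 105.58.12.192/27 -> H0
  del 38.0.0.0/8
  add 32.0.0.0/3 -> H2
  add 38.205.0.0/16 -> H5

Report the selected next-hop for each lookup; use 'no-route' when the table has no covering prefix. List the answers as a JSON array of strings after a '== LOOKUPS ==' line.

Process each operation:
  + 105.48.0.0/12 (H3) depth=12
  + 105.0.0.0/8 (H4) depth=8
  lookup 105.0.0.187: bits 0110100100 walk d0:-→d1:-→d2:-→d3:-→d4:-→d5:-→d6:-→d7:-→d8:H4→d9:-→d10:- -> H4
  lookup 105.48.0.249: bits 011010010011 walk d0:-→d1:-→d2:-→d3:-→d4:-→d5:-→d6:-→d7:-→d8:H4→d9:-→d10:-→d11:-→d12:H3 -> H3
  + 105.0.0.0/8 (H5) depth=8
  + 38.205.125.0/28 (H2) depth=28
  + 13.12.96.0/20 (H4) depth=20
  + 13.12.0.0/14 (H3) depth=14
  + 105.58.12.196/31 (H6) depth=31
  + 38.0.0.0/8 (H3) depth=8
  + 105.58.0.0/20 (H2) depth=20
  + 13.12.96.0/20 (H1) depth=20
  lookup 105.58.0.64: bits 01101001001110100000 walk d0:-→d1:-→d2:-→d3:-→d4:-→d5:-→d6:-→d7:-→d8:H5→d9:-→d10:-→d11:-→d12:H3→d13:-→d14:-→d15:-→d16:-→d17:-→d18:-→d19:-→d20:H2 -> H2
  del 105.48.0.0/12 (clear depth 12)
  + 13.12.107.0/24 (H0) depth=24
  + 13.12.107.0/24 (H6) depth=24
  lookup 13.12.96.126: bits 00001101000011000110 walk d0:-→d1:-→d2:-→d3:-→d4:-→d5:-→d6:-→d7:-→d8:-→d9:-→d10:-→d11:-→d12:-→d13:-→d14:H3→d15:-→d16:-→d17:-→d18:-→d19:-→d20:H1 -> H1
  + 105.48.0.0/12 (H2) depth=12
  del 105.0.0.0/8 (clear depth 8)
  + 0.0.0.0/0 (H6) depth=0
  lookup 13.12.96.2: bits 00001101000011000110 walk d0:H6→d1:-→d2:-→d3:-→d4:-→d5:-→d6:-→d7:-→d8:-→d9:-→d10:-→d11:-→d12:-→d13:-→d14:H3→d15:-→d16:-→d17:-→d18:-→d19:-→d20:H1 -> H1
  + 0.0.0.0/0 (H5) depth=0
  + 64.0.0.0/2 (H2) depth=2
  del 38.205.125.0/28 (clear depth 28)
  + 105.58.12.192/27 (H0) depth=27
  del 38.0.0.0/8 (clear depth 8)
  + 32.0.0.0/3 (H2) depth=3
  + 38.205.0.0/16 (H5) depth=16

== LOOKUPS ==
["H4","H3","H2","H1","H1"]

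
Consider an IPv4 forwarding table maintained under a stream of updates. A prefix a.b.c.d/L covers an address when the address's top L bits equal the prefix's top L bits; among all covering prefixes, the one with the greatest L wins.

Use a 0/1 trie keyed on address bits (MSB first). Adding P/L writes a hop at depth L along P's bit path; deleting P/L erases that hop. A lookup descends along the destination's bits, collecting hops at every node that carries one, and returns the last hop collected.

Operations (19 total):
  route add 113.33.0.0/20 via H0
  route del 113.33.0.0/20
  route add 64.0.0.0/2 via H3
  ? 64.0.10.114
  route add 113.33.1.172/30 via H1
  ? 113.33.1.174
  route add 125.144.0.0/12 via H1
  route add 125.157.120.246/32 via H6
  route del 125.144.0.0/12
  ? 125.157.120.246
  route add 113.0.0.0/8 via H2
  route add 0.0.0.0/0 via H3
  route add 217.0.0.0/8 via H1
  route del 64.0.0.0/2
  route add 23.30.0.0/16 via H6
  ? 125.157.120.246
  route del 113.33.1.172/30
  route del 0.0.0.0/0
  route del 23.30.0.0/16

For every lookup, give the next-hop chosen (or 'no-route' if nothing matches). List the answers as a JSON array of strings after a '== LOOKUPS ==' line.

Trace:
  add 113.33.0.0/20 -> H0 at depth 20
  - 113.33.0.0/20 clear@20
  add 64.0.0.0/2 -> H3 at depth 2
  ? 64.0.10.114  path d0:-→d1:-→d2:H3  best=H3
  add 113.33.1.172/30 -> H1 at depth 30
  ? 113.33.1.174  path d0:-→d1:-→d2:H3→d3:-→d4:-→d5:-→d6:-→d7:-→d8:-→d9:-→d10:-→d11:-→d12:-→d13:-→d14:-→d15:-→d16:-→d17:-→d18:-→d19:-→d20:-→d21:-→d22:-→d23:-→d24:-→d25:-→d26:-→d27:-→d28:-→d29:-→d30:H1  best=H1
  add 125.144.0.0/12 -> H1 at depth 12
  add 125.157.120.246/32 -> H6 at depth 32
  - 125.144.0.0/12 clear@12
  ? 125.157.120.246  path d0:-→d1:-→d2:H3→d3:-→d4:-→d5:-→d6:-→d7:-→d8:-→d9:-→d10:-→d11:-→d12:-→d13:-→d14:-→d15:-→d16:-→d17:-→d18:-→d19:-→d20:-→d21:-→d22:-→d23:-→d24:-→d25:-→d26:-→d27:-→d28:-→d29:-→d30:-→d31:-→d32:H6  best=H6
  add 113.0.0.0/8 -> H2 at depth 8
  add 0.0.0.0/0 -> H3 at depth 0
  add 217.0.0.0/8 -> H1 at depth 8
  - 64.0.0.0/2 clear@2
  add 23.30.0.0/16 -> H6 at depth 16
  ? 125.157.120.246  path d0:H3→d1:-→d2:-→d3:-→d4:-→d5:-→d6:-→d7:-→d8:-→d9:-→d10:-→d11:-→d12:-→d13:-→d14:-→d15:-→d16:-→d17:-→d18:-→d19:-→d20:-→d21:-→d22:-→d23:-→d24:-→d25:-→d26:-→d27:-→d28:-→d29:-→d30:-→d31:-→d32:H6  best=H6
  - 113.33.1.172/30 clear@30
  - 0.0.0.0/0 clear@0
  - 23.30.0.0/16 clear@16

== LOOKUPS ==
["H3","H1","H6","H6"]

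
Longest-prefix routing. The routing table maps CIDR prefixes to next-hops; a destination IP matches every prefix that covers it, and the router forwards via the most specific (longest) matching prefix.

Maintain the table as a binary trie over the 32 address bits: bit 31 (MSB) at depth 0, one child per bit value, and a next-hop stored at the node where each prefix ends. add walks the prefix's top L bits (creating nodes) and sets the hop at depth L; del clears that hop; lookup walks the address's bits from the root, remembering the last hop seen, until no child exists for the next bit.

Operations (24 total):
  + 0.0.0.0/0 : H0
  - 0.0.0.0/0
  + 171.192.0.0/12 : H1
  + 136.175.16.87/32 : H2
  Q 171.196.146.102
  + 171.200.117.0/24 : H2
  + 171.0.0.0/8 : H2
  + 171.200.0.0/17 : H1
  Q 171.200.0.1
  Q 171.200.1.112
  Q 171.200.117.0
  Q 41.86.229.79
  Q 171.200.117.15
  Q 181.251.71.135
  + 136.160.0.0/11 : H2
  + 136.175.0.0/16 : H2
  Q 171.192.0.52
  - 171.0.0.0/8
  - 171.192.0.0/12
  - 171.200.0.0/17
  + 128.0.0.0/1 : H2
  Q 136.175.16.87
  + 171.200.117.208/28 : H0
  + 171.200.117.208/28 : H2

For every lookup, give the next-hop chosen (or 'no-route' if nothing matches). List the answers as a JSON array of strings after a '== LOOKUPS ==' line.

Process each operation:
  + 0.0.0.0/0 (H0) depth=0
  del 0.0.0.0/0 (clear depth 0)
  + 171.192.0.0/12 (H1) depth=12
  + 136.175.16.87/32 (H2) depth=32
  lookup 171.196.146.102: bits 101010111100 walk d0:-→d1:-→d2:-→d3:-→d4:-→d5:-→d6:-→d7:-→d8:-→d9:-→d10:-→d11:-→d12:H1 -> H1
  + 171.200.117.0/24 (H2) depth=24
  + 171.0.0.0/8 (H2) depth=8
  + 171.200.0.0/17 (H1) depth=17
  lookup 171.200.0.1: bits 10101011110010000 walk d0:-→d1:-→d2:-→d3:-→d4:-→d5:-→d6:-→d7:-→d8:H2→d9:-→d10:-→d11:-→d12:H1→d13:-→d14:-→d15:-→d16:-→d17:H1 -> H1
  lookup 171.200.1.112: bits 10101011110010000 walk d0:-→d1:-→d2:-→d3:-→d4:-→d5:-→d6:-→d7:-→d8:H2→d9:-→d10:-→d11:-→d12:H1→d13:-→d14:-→d15:-→d16:-→d17:H1 -> H1
  lookup 171.200.117.0: bits 101010111100100001110101 walk d0:-→d1:-→d2:-→d3:-→d4:-→d5:-→d6:-→d7:-→d8:H2→d9:-→d10:-→d11:-→d12:H1→d13:-→d14:-→d15:-→d16:-→d17:H1→d18:-→d19:-→d20:-→d21:-→d22:-→d23:-→d24:H2 -> H2
  lookup 41.86.229.79: bits ε walk d0:- -> no-route
  lookup 171.200.117.15: bits 101010111100100001110101 walk d0:-→d1:-→d2:-→d3:-→d4:-→d5:-→d6:-→d7:-→d8:H2→d9:-→d10:-→d11:-→d12:H1→d13:-→d14:-→d15:-→d16:-→d17:H1→d18:-→d19:-→d20:-→d21:-→d22:-→d23:-→d24:H2 -> H2
  lookup 181.251.71.135: bits 101 walk d0:-→d1:-→d2:-→d3:- -> no-route
  + 136.160.0.0/11 (H2) depth=11
  + 136.175.0.0/16 (H2) depth=16
  lookup 171.192.0.52: bits 101010111100 walk d0:-→d1:-→d2:-→d3:-→d4:-→d5:-→d6:-→d7:-→d8:H2→d9:-→d10:-→d11:-→d12:H1 -> H1
  del 171.0.0.0/8 (clear depth 8)
  del 171.192.0.0/12 (clear depth 12)
  del 171.200.0.0/17 (clear depth 17)
  + 128.0.0.0/1 (H2) depth=1
  lookup 136.175.16.87: bits 10001000101011110001000001010111 walk d0:-→d1:H2→d2:-→d3:-→d4:-→d5:-→d6:-→d7:-→d8:-→d9:-→d10:-→d11:H2→d12:-→d13:-→d14:-→d15:-→d16:H2→d17:-→d18:-→d19:-→d20:-→d21:-→d22:-→d23:-→d24:-→d25:-→d26:-→d27:-→d28:-→d29:-→d30:-→d31:-→d32:H2 -> H2
  + 171.200.117.208/28 (H0) depth=28
  + 171.200.117.208/28 (H2) depth=28

== LOOKUPS ==
["H1","H1","H1","H2","no-route","H2","no-route","H1","H2"]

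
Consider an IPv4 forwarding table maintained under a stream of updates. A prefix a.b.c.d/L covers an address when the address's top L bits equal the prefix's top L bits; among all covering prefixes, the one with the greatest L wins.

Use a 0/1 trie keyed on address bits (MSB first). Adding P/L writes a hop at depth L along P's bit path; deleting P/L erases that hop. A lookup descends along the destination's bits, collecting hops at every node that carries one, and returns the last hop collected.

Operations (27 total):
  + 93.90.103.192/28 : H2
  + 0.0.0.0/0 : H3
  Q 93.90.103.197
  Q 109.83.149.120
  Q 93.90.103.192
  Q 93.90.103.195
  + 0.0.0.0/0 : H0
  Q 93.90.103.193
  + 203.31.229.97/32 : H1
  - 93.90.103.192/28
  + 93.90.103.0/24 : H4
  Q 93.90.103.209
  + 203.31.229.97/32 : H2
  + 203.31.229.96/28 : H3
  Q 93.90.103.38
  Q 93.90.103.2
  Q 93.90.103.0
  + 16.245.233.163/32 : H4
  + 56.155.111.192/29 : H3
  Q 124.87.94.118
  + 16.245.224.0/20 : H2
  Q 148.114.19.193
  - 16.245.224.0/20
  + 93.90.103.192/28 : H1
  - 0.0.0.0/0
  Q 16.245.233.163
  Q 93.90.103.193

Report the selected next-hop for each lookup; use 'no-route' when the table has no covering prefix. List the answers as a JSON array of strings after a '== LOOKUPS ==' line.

Process each operation:
  + 93.90.103.192/28 (H2) depth=28
  + 0.0.0.0/0 (H3) depth=0
  ? 93.90.103.197  path d0:H3→d1:-→d2:-→d3:-→d4:-→d5:-→d6:-→d7:-→d8:-→d9:-→d10:-→d11:-→d12:-→d13:-→d14:-→d15:-→d16:-→d17:-→d18:-→d19:-→d20:-→d21:-→d22:-→d23:-→d24:-→d25:-→d26:-→d27:-→d28:H2  best=H2
  ? 109.83.149.120  path d0:H3→d1:-→d2:-  best=H3
  ? 93.90.103.192  path d0:H3→d1:-→d2:-→d3:-→d4:-→d5:-→d6:-→d7:-→d8:-→d9:-→d10:-→d11:-→d12:-→d13:-→d14:-→d15:-→d16:-→d17:-→d18:-→d19:-→d20:-→d21:-→d22:-→d23:-→d24:-→d25:-→d26:-→d27:-→d28:H2  best=H2
  ? 93.90.103.195  path d0:H3→d1:-→d2:-→d3:-→d4:-→d5:-→d6:-→d7:-→d8:-→d9:-→d10:-→d11:-→d12:-→d13:-→d14:-→d15:-→d16:-→d17:-→d18:-→d19:-→d20:-→d21:-→d22:-→d23:-→d24:-→d25:-→d26:-→d27:-→d28:H2  best=H2
  + 0.0.0.0/0 (H0) depth=0
  ? 93.90.103.193  path d0:H0→d1:-→d2:-→d3:-→d4:-→d5:-→d6:-→d7:-→d8:-→d9:-→d10:-→d11:-→d12:-→d13:-→d14:-→d15:-→d16:-→d17:-→d18:-→d19:-→d20:-→d21:-→d22:-→d23:-→d24:-→d25:-→d26:-→d27:-→d28:H2  best=H2
  + 203.31.229.97/32 (H1) depth=32
  del 93.90.103.192/28 (clear depth 28)
  + 93.90.103.0/24 (H4) depth=24
  ? 93.90.103.209  path d0:H0→d1:-→d2:-→d3:-→d4:-→d5:-→d6:-→d7:-→d8:-→d9:-→d10:-→d11:-→d12:-→d13:-→d14:-→d15:-→d16:-→d17:-→d18:-→d19:-→d20:-→d21:-→d22:-→d23:-→d24:H4→d25:-→d26:-→d27:-  best=H4
  + 203.31.229.97/32 (H2) depth=32
  + 203.31.229.96/28 (H3) depth=28
  ? 93.90.103.38  path d0:H0→d1:-→d2:-→d3:-→d4:-→d5:-→d6:-→d7:-→d8:-→d9:-→d10:-→d11:-→d12:-→d13:-→d14:-→d15:-→d16:-→d17:-→d18:-→d19:-→d20:-→d21:-→d22:-→d23:-→d24:H4  best=H4
  ? 93.90.103.2  path d0:H0→d1:-→d2:-→d3:-→d4:-→d5:-→d6:-→d7:-→d8:-→d9:-→d10:-→d11:-→d12:-→d13:-→d14:-→d15:-→d16:-→d17:-→d18:-→d19:-→d20:-→d21:-→d22:-→d23:-→d24:H4  best=H4
  ? 93.90.103.0  path d0:H0→d1:-→d2:-→d3:-→d4:-→d5:-→d6:-→d7:-→d8:-→d9:-→d10:-→d11:-→d12:-→d13:-→d14:-→d15:-→d16:-→d17:-→d18:-→d19:-→d20:-→d21:-→d22:-→d23:-→d24:H4  best=H4
  + 16.245.233.163/32 (H4) depth=32
  + 56.155.111.192/29 (H3) depth=29
  ? 124.87.94.118  path d0:H0→d1:-→d2:-  best=H0
  + 16.245.224.0/20 (H2) depth=20
  ? 148.114.19.193  path d0:H0→d1:-  best=H0
  del 16.245.224.0/20 (clear depth 20)
  + 93.90.103.192/28 (H1) depth=28
  del 0.0.0.0/0 (clear depth 0)
  ? 16.245.233.163  path d0:-→d1:-→d2:-→d3:-→d4:-→d5:-→d6:-→d7:-→d8:-→d9:-→d10:-→d11:-→d12:-→d13:-→d14:-→d15:-→d16:-→d17:-→d18:-→d19:-→d20:-→d21:-→d22:-→d23:-→d24:-→d25:-→d26:-→d27:-→d28:-→d29:-→d30:-→d31:-→d32:H4  best=H4
  ? 93.90.103.193  path d0:-→d1:-→d2:-→d3:-→d4:-→d5:-→d6:-→d7:-→d8:-→d9:-→d10:-→d11:-→d12:-→d13:-→d14:-→d15:-→d16:-→d17:-→d18:-→d19:-→d20:-→d21:-→d22:-→d23:-→d24:H4→d25:-→d26:-→d27:-→d28:H1  best=H1

== LOOKUPS ==
["H2","H3","H2","H2","H2","H4","H4","H4","H4","H0","H0","H4","H1"]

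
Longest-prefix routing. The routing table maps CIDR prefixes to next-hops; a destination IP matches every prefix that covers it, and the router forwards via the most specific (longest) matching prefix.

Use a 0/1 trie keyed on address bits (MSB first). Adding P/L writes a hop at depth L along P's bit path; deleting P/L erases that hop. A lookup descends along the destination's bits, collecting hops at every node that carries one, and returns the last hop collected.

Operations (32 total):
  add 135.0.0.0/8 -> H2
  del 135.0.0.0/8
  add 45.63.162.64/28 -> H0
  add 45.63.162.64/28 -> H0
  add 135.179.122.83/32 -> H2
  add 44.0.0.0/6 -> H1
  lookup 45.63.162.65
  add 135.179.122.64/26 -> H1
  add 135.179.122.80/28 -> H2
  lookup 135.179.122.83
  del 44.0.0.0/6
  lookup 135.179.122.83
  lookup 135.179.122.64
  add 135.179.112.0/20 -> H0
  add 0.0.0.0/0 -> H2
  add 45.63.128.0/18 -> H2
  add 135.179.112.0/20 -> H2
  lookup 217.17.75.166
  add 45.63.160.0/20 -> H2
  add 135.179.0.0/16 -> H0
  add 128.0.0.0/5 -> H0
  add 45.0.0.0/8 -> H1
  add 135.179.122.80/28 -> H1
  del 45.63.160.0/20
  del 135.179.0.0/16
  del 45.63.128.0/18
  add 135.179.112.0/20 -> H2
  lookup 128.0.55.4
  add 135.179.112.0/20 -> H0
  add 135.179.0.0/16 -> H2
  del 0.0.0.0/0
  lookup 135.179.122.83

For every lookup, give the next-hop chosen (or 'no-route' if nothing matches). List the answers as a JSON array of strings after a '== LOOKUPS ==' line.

Trace:
  add 135.0.0.0/8 -> H2 at depth 8
  - 135.0.0.0/8 clear@8
  add 45.63.162.64/28 -> H0 at depth 28
  add 45.63.162.64/28 -> H0 at depth 28
  add 135.179.122.83/32 -> H2 at depth 32
  add 44.0.0.0/6 -> H1 at depth 6
  Q 45.63.162.65: descend 0010110100111111101000100100 ; hops seen [H1,H0] ; pick H0
  add 135.179.122.64/26 -> H1 at depth 26
  add 135.179.122.80/28 -> H2 at depth 28
  Q 135.179.122.83: descend 10000111101100110111101001010011 ; hops seen [H1,H2,H2] ; pick H2
  - 44.0.0.0/6 clear@6
  Q 135.179.122.83: descend 10000111101100110111101001010011 ; hops seen [H1,H2,H2] ; pick H2
  Q 135.179.122.64: descend 100001111011001101111010010 ; hops seen [H1] ; pick H1
  add 135.179.112.0/20 -> H0 at depth 20
  add 0.0.0.0/0 -> H2 at depth 0
  add 45.63.128.0/18 -> H2 at depth 18
  add 135.179.112.0/20 -> H2 at depth 20
  Q 217.17.75.166: descend 1 ; hops seen [H2] ; pick H2
  add 45.63.160.0/20 -> H2 at depth 20
  add 135.179.0.0/16 -> H0 at depth 16
  add 128.0.0.0/5 -> H0 at depth 5
  add 45.0.0.0/8 -> H1 at depth 8
  add 135.179.122.80/28 -> H1 at depth 28
  - 45.63.160.0/20 clear@20
  - 135.179.0.0/16 clear@16
  - 45.63.128.0/18 clear@18
  add 135.179.112.0/20 -> H2 at depth 20
  Q 128.0.55.4: descend 10000 ; hops seen [H2,H0] ; pick H0
  add 135.179.112.0/20 -> H0 at depth 20
  add 135.179.0.0/16 -> H2 at depth 16
  - 0.0.0.0/0 clear@0
  Q 135.179.122.83: descend 10000111101100110111101001010011 ; hops seen [H0,H2,H0,H1,H1,H2] ; pick H2

== LOOKUPS ==
["H0","H2","H2","H1","H2","H0","H2"]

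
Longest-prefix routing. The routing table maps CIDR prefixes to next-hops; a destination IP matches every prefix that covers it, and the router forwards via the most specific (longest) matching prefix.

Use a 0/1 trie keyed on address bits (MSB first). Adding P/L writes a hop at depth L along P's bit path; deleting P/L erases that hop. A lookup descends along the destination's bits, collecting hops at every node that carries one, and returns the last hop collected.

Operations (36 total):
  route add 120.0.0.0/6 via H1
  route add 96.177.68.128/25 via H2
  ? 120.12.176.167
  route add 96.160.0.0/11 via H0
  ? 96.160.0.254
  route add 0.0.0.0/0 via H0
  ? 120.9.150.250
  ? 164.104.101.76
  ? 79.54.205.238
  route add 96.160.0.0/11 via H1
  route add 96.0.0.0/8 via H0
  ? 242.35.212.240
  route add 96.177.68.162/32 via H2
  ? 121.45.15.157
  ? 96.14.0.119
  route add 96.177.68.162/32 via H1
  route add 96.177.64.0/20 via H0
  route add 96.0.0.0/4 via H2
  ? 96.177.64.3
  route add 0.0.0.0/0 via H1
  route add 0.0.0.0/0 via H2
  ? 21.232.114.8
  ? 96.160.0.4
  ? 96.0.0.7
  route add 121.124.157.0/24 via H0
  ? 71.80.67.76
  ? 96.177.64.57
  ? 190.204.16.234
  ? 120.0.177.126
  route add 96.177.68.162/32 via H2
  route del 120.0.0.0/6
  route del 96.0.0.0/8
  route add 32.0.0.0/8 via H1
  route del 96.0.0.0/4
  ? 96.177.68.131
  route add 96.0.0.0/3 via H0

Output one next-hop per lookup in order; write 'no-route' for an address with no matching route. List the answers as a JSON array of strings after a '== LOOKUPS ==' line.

Process each operation:
  add 120.0.0.0/6 -> H1 at depth 6
  add 96.177.68.128/25 -> H2 at depth 25
  lookup 120.12.176.167: bits 011110 walk d0:-→d1:-→d2:-→d3:-→d4:-→d5:-→d6:H1 -> H1
  add 96.160.0.0/11 -> H0 at depth 11
  lookup 96.160.0.254: bits 01100000101 walk d0:-→d1:-→d2:-→d3:-→d4:-→d5:-→d6:-→d7:-→d8:-→d9:-→d10:-→d11:H0 -> H0
  add 0.0.0.0/0 -> H0 at depth 0
  lookup 120.9.150.250: bits 011110 walk d0:H0→d1:-→d2:-→d3:-→d4:-→d5:-→d6:H1 -> H1
  lookup 164.104.101.76: bits ε walk d0:H0 -> H0
  lookup 79.54.205.238: bits 01 walk d0:H0→d1:-→d2:- -> H0
  add 96.160.0.0/11 -> H1 at depth 11
  add 96.0.0.0/8 -> H0 at depth 8
  lookup 242.35.212.240: bits ε walk d0:H0 -> H0
  add 96.177.68.162/32 -> H2 at depth 32
  lookup 121.45.15.157: bits 011110 walk d0:H0→d1:-→d2:-→d3:-→d4:-→d5:-→d6:H1 -> H1
  lookup 96.14.0.119: bits 01100000 walk d0:H0→d1:-→d2:-→d3:-→d4:-→d5:-→d6:-→d7:-→d8:H0 -> H0
  add 96.177.68.162/32 -> H1 at depth 32
  add 96.177.64.0/20 -> H0 at depth 20
  add 96.0.0.0/4 -> H2 at depth 4
  lookup 96.177.64.3: bits 011000001011000101000 walk d0:H0→d1:-→d2:-→d3:-→d4:H2→d5:-→d6:-→d7:-→d8:H0→d9:-→d10:-→d11:H1→d12:-→d13:-→d14:-→d15:-→d16:-→d17:-→d18:-→d19:-→d20:H0→d21:- -> H0
  add 0.0.0.0/0 -> H1 at depth 0
  add 0.0.0.0/0 -> H2 at depth 0
  lookup 21.232.114.8: bits 0 walk d0:H2→d1:- -> H2
  lookup 96.160.0.4: bits 01100000101 walk d0:H2→d1:-→d2:-→d3:-→d4:H2→d5:-→d6:-→d7:-→d8:H0→d9:-→d10:-→d11:H1 -> H1
  lookup 96.0.0.7: bits 01100000 walk d0:H2→d1:-→d2:-→d3:-→d4:H2→d5:-→d6:-→d7:-→d8:H0 -> H0
  add 121.124.157.0/24 -> H0 at depth 24
  lookup 71.80.67.76: bits 01 walk d0:H2→d1:-→d2:- -> H2
  lookup 96.177.64.57: bits 011000001011000101000 walk d0:H2→d1:-→d2:-→d3:-→d4:H2→d5:-→d6:-→d7:-→d8:H0→d9:-→d10:-→d11:H1→d12:-→d13:-→d14:-→d15:-→d16:-→d17:-→d18:-→d19:-→d20:H0→d21:- -> H0
  lookup 190.204.16.234: bits ε walk d0:H2 -> H2
  lookup 120.0.177.126: bits 0111100 walk d0:H2→d1:-→d2:-→d3:-→d4:-→d5:-→d6:H1→d7:- -> H1
  add 96.177.68.162/32 -> H2 at depth 32
  del 120.0.0.0/6 (clear depth 6)
  del 96.0.0.0/8 (clear depth 8)
  add 32.0.0.0/8 -> H1 at depth 8
  del 96.0.0.0/4 (clear depth 4)
  lookup 96.177.68.131: bits 01100000101100010100010010 walk d0:H2→d1:-→d2:-→d3:-→d4:-→d5:-→d6:-→d7:-→d8:-→d9:-→d10:-→d11:H1→d12:-→d13:-→d14:-→d15:-→d16:-→d17:-→d18:-→d19:-→d20:H0→d21:-→d22:-→d23:-→d24:-→d25:H2→d26:- -> H2
  add 96.0.0.0/3 -> H0 at depth 3

== LOOKUPS ==
["H1","H0","H1","H0","H0","H0","H1","H0","H0","H2","H1","H0","H2","H0","H2","H1","H2"]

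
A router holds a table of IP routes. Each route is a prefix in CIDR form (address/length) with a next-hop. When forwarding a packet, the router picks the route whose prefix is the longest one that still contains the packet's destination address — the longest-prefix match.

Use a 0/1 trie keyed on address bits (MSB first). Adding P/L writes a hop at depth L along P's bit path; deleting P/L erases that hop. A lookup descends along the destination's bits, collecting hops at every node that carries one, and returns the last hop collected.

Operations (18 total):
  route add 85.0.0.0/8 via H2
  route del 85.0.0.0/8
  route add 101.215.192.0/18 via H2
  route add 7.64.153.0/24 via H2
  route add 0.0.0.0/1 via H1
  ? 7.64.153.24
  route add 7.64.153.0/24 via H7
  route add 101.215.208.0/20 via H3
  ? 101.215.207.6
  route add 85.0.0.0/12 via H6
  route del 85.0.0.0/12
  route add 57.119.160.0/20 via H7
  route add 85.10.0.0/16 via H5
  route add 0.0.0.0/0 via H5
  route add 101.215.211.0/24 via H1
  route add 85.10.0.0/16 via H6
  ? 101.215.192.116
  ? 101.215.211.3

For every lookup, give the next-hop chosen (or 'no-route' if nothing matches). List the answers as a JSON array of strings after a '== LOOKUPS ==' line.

Trace:
  add 85.0.0.0/8 -> H2 at depth 8
  del 85.0.0.0/8 (clear depth 8)
  add 101.215.192.0/18 -> H2 at depth 18
  add 7.64.153.0/24 -> H2 at depth 24
  add 0.0.0.0/1 -> H1 at depth 1
  Q 7.64.153.24: descend 000001110100000010011001 ; hops seen [H1,H2] ; pick H2
  add 7.64.153.0/24 -> H7 at depth 24
  add 101.215.208.0/20 -> H3 at depth 20
  Q 101.215.207.6: descend 0110010111010111110 ; hops seen [H1,H2] ; pick H2
  add 85.0.0.0/12 -> H6 at depth 12
  del 85.0.0.0/12 (clear depth 12)
  add 57.119.160.0/20 -> H7 at depth 20
  add 85.10.0.0/16 -> H5 at depth 16
  add 0.0.0.0/0 -> H5 at depth 0
  add 101.215.211.0/24 -> H1 at depth 24
  add 85.10.0.0/16 -> H6 at depth 16
  Q 101.215.192.116: descend 0110010111010111110 ; hops seen [H5,H1,H2] ; pick H2
  Q 101.215.211.3: descend 011001011101011111010011 ; hops seen [H5,H1,H2,H3,H1] ; pick H1

== LOOKUPS ==
["H2","H2","H2","H1"]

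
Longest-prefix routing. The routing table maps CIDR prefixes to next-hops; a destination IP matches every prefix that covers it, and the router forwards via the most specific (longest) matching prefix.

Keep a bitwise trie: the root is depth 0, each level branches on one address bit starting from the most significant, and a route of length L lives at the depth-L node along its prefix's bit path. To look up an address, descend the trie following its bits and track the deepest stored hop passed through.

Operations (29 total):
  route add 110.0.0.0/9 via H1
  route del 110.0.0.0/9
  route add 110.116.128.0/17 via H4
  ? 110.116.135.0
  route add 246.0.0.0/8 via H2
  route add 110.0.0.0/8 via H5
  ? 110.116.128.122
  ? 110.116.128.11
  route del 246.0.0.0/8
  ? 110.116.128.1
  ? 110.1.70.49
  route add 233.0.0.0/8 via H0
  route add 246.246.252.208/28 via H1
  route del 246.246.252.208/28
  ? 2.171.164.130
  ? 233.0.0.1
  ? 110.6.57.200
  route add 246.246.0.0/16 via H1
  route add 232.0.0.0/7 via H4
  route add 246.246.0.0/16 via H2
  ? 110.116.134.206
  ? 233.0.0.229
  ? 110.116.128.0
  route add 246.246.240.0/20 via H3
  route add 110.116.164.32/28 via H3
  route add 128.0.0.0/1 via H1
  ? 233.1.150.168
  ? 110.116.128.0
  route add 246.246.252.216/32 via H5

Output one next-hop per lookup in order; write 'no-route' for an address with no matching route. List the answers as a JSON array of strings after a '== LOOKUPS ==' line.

Trace:
  + 110.0.0.0/9 (H1) depth=9
  - 110.0.0.0/9 clear@9
  + 110.116.128.0/17 (H4) depth=17
  Q 110.116.135.0: descend 01101110011101001 ; hops seen [H4] ; pick H4
  + 246.0.0.0/8 (H2) depth=8
  + 110.0.0.0/8 (H5) depth=8
  Q 110.116.128.122: descend 01101110011101001 ; hops seen [H5,H4] ; pick H4
  Q 110.116.128.11: descend 01101110011101001 ; hops seen [H5,H4] ; pick H4
  - 246.0.0.0/8 clear@8
  Q 110.116.128.1: descend 01101110011101001 ; hops seen [H5,H4] ; pick H4
  Q 110.1.70.49: descend 011011100 ; hops seen [H5] ; pick H5
  + 233.0.0.0/8 (H0) depth=8
  + 246.246.252.208/28 (H1) depth=28
  - 246.246.252.208/28 clear@28
  Q 2.171.164.130: descend 0 ; hops seen [∅] ; pick no-route
  Q 233.0.0.1: descend 11101001 ; hops seen [H0] ; pick H0
  Q 110.6.57.200: descend 011011100 ; hops seen [H5] ; pick H5
  + 246.246.0.0/16 (H1) depth=16
  + 232.0.0.0/7 (H4) depth=7
  + 246.246.0.0/16 (H2) depth=16
  Q 110.116.134.206: descend 01101110011101001 ; hops seen [H5,H4] ; pick H4
  Q 233.0.0.229: descend 11101001 ; hops seen [H4,H0] ; pick H0
  Q 110.116.128.0: descend 01101110011101001 ; hops seen [H5,H4] ; pick H4
  + 246.246.240.0/20 (H3) depth=20
  + 110.116.164.32/28 (H3) depth=28
  + 128.0.0.0/1 (H1) depth=1
  Q 233.1.150.168: descend 11101001 ; hops seen [H1,H4,H0] ; pick H0
  Q 110.116.128.0: descend 011011100111010010 ; hops seen [H5,H4] ; pick H4
  + 246.246.252.216/32 (H5) depth=32

== LOOKUPS ==
["H4","H4","H4","H4","H5","no-route","H0","H5","H4","H0","H4","H0","H4"]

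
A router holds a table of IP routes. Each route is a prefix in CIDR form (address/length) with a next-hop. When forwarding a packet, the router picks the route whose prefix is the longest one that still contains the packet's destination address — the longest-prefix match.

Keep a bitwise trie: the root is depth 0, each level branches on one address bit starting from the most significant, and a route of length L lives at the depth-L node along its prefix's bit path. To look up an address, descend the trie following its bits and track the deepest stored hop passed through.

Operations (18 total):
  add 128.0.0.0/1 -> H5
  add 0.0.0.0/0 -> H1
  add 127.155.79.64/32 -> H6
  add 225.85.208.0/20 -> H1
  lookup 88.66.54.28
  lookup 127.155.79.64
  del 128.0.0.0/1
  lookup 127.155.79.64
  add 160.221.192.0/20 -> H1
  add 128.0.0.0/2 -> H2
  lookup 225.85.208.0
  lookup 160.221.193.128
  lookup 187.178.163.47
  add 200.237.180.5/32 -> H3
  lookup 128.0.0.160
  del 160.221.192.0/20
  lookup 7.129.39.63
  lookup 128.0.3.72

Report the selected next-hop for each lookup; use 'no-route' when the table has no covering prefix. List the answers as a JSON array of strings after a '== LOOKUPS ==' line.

Apply in order:
  add 128.0.0.0/1 -> H5 at depth 1
  add 0.0.0.0/0 -> H1 at depth 0
  add 127.155.79.64/32 -> H6 at depth 32
  add 225.85.208.0/20 -> H1 at depth 20
  lookup 88.66.54.28: bits 01 walk d0:H1→d1:-→d2:- -> H1
  lookup 127.155.79.64: bits 01111111100110110100111101000000 walk d0:H1→d1:-→d2:-→d3:-→d4:-→d5:-→d6:-→d7:-→d8:-→d9:-→d10:-→d11:-→d12:-→d13:-→d14:-→d15:-→d16:-→d17:-→d18:-→d19:-→d20:-→d21:-→d22:-→d23:-→d24:-→d25:-→d26:-→d27:-→d28:-→d29:-→d30:-→d31:-→d32:H6 -> H6
  - 128.0.0.0/1 clear@1
  lookup 127.155.79.64: bits 01111111100110110100111101000000 walk d0:H1→d1:-→d2:-→d3:-→d4:-→d5:-→d6:-→d7:-→d8:-→d9:-→d10:-→d11:-→d12:-→d13:-→d14:-→d15:-→d16:-→d17:-→d18:-→d19:-→d20:-→d21:-→d22:-→d23:-→d24:-→d25:-→d26:-→d27:-→d28:-→d29:-→d30:-→d31:-→d32:H6 -> H6
  add 160.221.192.0/20 -> H1 at depth 20
  add 128.0.0.0/2 -> H2 at depth 2
  lookup 225.85.208.0: bits 11100001010101011101 walk d0:H1→d1:-→d2:-→d3:-→d4:-→d5:-→d6:-→d7:-→d8:-→d9:-→d10:-→d11:-→d12:-→d13:-→d14:-→d15:-→d16:-→d17:-→d18:-→d19:-→d20:H1 -> H1
  lookup 160.221.193.128: bits 10100000110111011100 walk d0:H1→d1:-→d2:H2→d3:-→d4:-→d5:-→d6:-→d7:-→d8:-→d9:-→d10:-→d11:-→d12:-→d13:-→d14:-→d15:-→d16:-→d17:-→d18:-→d19:-→d20:H1 -> H1
  lookup 187.178.163.47: bits 101 walk d0:H1→d1:-→d2:H2→d3:- -> H2
  add 200.237.180.5/32 -> H3 at depth 32
  lookup 128.0.0.160: bits 10 walk d0:H1→d1:-→d2:H2 -> H2
  - 160.221.192.0/20 clear@20
  lookup 7.129.39.63: bits 0 walk d0:H1→d1:- -> H1
  lookup 128.0.3.72: bits 10 walk d0:H1→d1:-→d2:H2 -> H2

== LOOKUPS ==
["H1","H6","H6","H1","H1","H2","H2","H1","H2"]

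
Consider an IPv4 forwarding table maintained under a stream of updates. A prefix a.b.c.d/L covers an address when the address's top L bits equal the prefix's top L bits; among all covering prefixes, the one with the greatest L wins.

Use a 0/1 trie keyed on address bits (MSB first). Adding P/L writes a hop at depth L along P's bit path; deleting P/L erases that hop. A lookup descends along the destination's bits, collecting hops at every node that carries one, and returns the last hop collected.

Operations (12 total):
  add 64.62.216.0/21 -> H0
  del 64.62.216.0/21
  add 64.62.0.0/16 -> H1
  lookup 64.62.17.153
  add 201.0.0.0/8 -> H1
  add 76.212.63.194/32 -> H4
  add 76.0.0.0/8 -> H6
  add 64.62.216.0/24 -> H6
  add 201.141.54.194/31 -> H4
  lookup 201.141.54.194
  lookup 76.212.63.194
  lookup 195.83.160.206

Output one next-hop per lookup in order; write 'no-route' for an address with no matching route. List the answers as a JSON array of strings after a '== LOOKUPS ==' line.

Apply in order:
  + 64.62.216.0/21 (H0) depth=21
  - 64.62.216.0/21 clear@21
  + 64.62.0.0/16 (H1) depth=16
  Q 64.62.17.153: descend 0100000000111110 ; hops seen [H1] ; pick H1
  + 201.0.0.0/8 (H1) depth=8
  + 76.212.63.194/32 (H4) depth=32
  + 76.0.0.0/8 (H6) depth=8
  + 64.62.216.0/24 (H6) depth=24
  + 201.141.54.194/31 (H4) depth=31
  Q 201.141.54.194: descend 1100100110001101001101101100001 ; hops seen [H1,H4] ; pick H4
  Q 76.212.63.194: descend 01001100110101000011111111000010 ; hops seen [H6,H4] ; pick H4
  Q 195.83.160.206: descend 1100 ; hops seen [∅] ; pick no-route

== LOOKUPS ==
["H1","H4","H4","no-route"]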